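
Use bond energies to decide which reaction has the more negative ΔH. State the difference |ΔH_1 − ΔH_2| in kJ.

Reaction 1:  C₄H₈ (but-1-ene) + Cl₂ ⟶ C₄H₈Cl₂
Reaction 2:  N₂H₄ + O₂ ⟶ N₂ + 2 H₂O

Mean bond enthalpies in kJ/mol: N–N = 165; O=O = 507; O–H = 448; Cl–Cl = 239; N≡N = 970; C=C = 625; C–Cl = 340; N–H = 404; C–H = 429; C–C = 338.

Reaction 2, by 320 kJ

Reaction 1:
  Bonds broken (reactants):
    C–C: 2 × 338 = 676
    C–H: 8 × 429 = 3432
    C=C: 1 × 625 = 625
    Cl–Cl: 1 × 239 = 239
    Σ(broken) = 4972 kJ
  Bonds formed (products):
    C–C: 3 × 338 = 1014
    C–Cl: 2 × 340 = 680
    C–H: 8 × 429 = 3432
    Σ(formed) = 5126 kJ
  ΔH_1 = 4972 − 5126 = −154 kJ
Reaction 2:
  Bonds broken (reactants):
    N–H: 4 × 404 = 1616
    N–N: 1 × 165 = 165
    O=O: 1 × 507 = 507
    Σ(broken) = 2288 kJ
  Bonds formed (products):
    N≡N: 1 × 970 = 970
    O–H: 4 × 448 = 1792
    Σ(formed) = 2762 kJ
  ΔH_2 = 2288 − 2762 = −474 kJ
ΔH_1 − ΔH_2 = +320 kJ, so reaction 2 has the more negative ΔH; |ΔH_1 − ΔH_2| = 320 kJ.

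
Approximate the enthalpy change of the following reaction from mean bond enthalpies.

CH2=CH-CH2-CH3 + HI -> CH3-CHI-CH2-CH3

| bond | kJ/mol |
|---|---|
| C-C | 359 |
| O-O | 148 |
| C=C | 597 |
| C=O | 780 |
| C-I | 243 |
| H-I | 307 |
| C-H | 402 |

ΔH ≈ −100 kJ

Bonds broken (reactants):
  C-C: 2 × 359 = 718
  C-H: 8 × 402 = 3216
  C=C: 1 × 597 = 597
  H-I: 1 × 307 = 307
  Σ(broken) = 4838 kJ
Bonds formed (products):
  C-C: 3 × 359 = 1077
  C-H: 9 × 402 = 3618
  C-I: 1 × 243 = 243
  Σ(formed) = 4938 kJ
ΔH = Σ(broken) − Σ(formed) = 4838 − 4938 = −100 kJ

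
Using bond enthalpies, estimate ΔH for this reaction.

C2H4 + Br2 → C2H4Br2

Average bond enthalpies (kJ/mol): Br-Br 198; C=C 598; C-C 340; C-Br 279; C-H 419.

Bonds broken (reactants):
  Br-Br: 1 × 198 = 198
  C-H: 4 × 419 = 1676
  C=C: 1 × 598 = 598
  Σ(broken) = 2472 kJ
Bonds formed (products):
  C-Br: 2 × 279 = 558
  C-C: 1 × 340 = 340
  C-H: 4 × 419 = 1676
  Σ(formed) = 2574 kJ
ΔH = Σ(broken) − Σ(formed) = 2472 − 2574 = −102 kJ

ΔH ≈ −102 kJ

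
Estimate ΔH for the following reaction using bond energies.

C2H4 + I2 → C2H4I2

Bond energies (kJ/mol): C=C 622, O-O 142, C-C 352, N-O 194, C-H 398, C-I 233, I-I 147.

Bonds broken (reactants):
  C-H: 4 × 398 = 1592
  C=C: 1 × 622 = 622
  I-I: 1 × 147 = 147
  Σ(broken) = 2361 kJ
Bonds formed (products):
  C-C: 1 × 352 = 352
  C-H: 4 × 398 = 1592
  C-I: 2 × 233 = 466
  Σ(formed) = 2410 kJ
ΔH = Σ(broken) − Σ(formed) = 2361 − 2410 = −49 kJ

ΔH ≈ −49 kJ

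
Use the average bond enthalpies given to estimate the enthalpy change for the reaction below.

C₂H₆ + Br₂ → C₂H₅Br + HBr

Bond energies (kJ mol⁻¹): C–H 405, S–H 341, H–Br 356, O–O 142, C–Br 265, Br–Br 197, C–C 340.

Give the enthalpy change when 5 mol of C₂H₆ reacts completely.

Bonds broken (reactants):
  Br–Br: 1 × 197 = 197
  C–C: 1 × 340 = 340
  C–H: 6 × 405 = 2430
  Σ(broken) = 2967 kJ
Bonds formed (products):
  C–Br: 1 × 265 = 265
  C–C: 1 × 340 = 340
  C–H: 5 × 405 = 2025
  H–Br: 1 × 356 = 356
  Σ(formed) = 2986 kJ
ΔH = Σ(broken) − Σ(formed) = 2967 − 2986 = −19 kJ
For 5× the reaction as written: 5 × (−19) = −95 kJ

ΔH = −95 kJ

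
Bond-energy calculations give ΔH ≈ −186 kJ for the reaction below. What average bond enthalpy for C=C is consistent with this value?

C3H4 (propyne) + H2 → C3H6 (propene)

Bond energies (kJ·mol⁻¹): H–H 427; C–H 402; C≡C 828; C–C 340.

D(C=C) ≈ 637 kJ/mol

Let D be the C=C bond energy.
Σ(broken) = 1×828 + 1×340 + 4×402 + 1×427 = 3203
Σ(formed) = 1×340 + 6×402 + 1×D = 2752 + D
ΔH = Σ(broken) − Σ(formed) = (3203) − (2752 + D) = +451 − D
Setting this equal to −186 kJ gives D = 637 kJ/mol.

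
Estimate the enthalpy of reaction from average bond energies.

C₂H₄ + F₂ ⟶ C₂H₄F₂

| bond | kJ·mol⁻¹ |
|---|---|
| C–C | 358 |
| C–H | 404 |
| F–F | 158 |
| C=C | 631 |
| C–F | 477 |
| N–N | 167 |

ΔH ≈ −523 kJ

Bonds broken (reactants):
  C–H: 4 × 404 = 1616
  C=C: 1 × 631 = 631
  F–F: 1 × 158 = 158
  Σ(broken) = 2405 kJ
Bonds formed (products):
  C–C: 1 × 358 = 358
  C–F: 2 × 477 = 954
  C–H: 4 × 404 = 1616
  Σ(formed) = 2928 kJ
ΔH = Σ(broken) − Σ(formed) = 2405 − 2928 = −523 kJ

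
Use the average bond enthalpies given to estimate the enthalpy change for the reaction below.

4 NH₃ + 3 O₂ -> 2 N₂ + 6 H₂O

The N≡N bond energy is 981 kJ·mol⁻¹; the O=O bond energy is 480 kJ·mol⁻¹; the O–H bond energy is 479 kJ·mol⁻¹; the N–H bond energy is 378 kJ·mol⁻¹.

ΔH ≈ −1734 kJ

Bonds broken (reactants):
  N–H: 12 × 378 = 4536
  O=O: 3 × 480 = 1440
  Σ(broken) = 5976 kJ
Bonds formed (products):
  N≡N: 2 × 981 = 1962
  O–H: 12 × 479 = 5748
  Σ(formed) = 7710 kJ
ΔH = Σ(broken) − Σ(formed) = 5976 − 7710 = −1734 kJ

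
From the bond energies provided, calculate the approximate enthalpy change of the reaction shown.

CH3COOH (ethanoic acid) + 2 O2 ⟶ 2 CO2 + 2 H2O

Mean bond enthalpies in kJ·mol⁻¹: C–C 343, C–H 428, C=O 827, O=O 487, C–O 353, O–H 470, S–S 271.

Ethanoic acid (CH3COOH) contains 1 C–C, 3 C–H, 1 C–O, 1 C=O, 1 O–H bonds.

Bonds broken (reactants):
  C–C: 1 × 343 = 343
  C–H: 3 × 428 = 1284
  C–O: 1 × 353 = 353
  C=O: 1 × 827 = 827
  O–H: 1 × 470 = 470
  O=O: 2 × 487 = 974
  Σ(broken) = 4251 kJ
Bonds formed (products):
  C=O: 4 × 827 = 3308
  O–H: 4 × 470 = 1880
  Σ(formed) = 5188 kJ
ΔH = Σ(broken) − Σ(formed) = 4251 − 5188 = −937 kJ

ΔH ≈ −937 kJ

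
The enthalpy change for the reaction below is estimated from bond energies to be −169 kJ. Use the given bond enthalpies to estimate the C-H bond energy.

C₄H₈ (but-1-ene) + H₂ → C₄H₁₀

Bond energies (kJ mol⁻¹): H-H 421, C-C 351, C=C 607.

D(C-H) ≈ 423 kJ/mol

Let D be the C-H bond energy.
Σ(broken) = 2×351 + 8×D + 1×607 + 1×421 = 1730 + 8D
Σ(formed) = 3×351 + 10×D = 1053 + 10D
ΔH = Σ(broken) − Σ(formed) = (1730 + 8D) − (1053 + 10D) = +677 − 2D
Setting this equal to −169 kJ gives 2D = 846, so D = 423 kJ/mol.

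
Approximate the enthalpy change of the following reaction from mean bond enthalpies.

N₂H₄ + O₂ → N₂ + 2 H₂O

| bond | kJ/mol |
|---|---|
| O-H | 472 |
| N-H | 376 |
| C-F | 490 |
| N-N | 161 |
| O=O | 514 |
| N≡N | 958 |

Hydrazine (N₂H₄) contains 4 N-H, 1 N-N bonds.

ΔH ≈ −667 kJ

Bonds broken (reactants):
  N-H: 4 × 376 = 1504
  N-N: 1 × 161 = 161
  O=O: 1 × 514 = 514
  Σ(broken) = 2179 kJ
Bonds formed (products):
  N≡N: 1 × 958 = 958
  O-H: 4 × 472 = 1888
  Σ(formed) = 2846 kJ
ΔH = Σ(broken) − Σ(formed) = 2179 − 2846 = −667 kJ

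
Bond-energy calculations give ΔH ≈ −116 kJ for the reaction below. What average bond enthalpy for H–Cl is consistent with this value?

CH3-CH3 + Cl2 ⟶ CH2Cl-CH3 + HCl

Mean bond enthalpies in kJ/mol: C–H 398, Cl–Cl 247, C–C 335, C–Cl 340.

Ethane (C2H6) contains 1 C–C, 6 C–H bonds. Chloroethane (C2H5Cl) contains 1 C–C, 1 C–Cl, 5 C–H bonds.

D(H–Cl) ≈ 421 kJ/mol

Let D be the H–Cl bond energy.
Σ(broken) = 1×335 + 6×398 + 1×247 = 2970
Σ(formed) = 1×335 + 1×340 + 5×398 + 1×D = 2665 + D
ΔH = Σ(broken) − Σ(formed) = (2970) − (2665 + D) = +305 − D
Setting this equal to −116 kJ gives D = 421 kJ/mol.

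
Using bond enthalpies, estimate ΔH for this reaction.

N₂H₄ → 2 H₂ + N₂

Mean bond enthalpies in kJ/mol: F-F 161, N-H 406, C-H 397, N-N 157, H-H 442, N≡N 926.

ΔH ≈ −29 kJ

Bonds broken (reactants):
  N-H: 4 × 406 = 1624
  N-N: 1 × 157 = 157
  Σ(broken) = 1781 kJ
Bonds formed (products):
  H-H: 2 × 442 = 884
  N≡N: 1 × 926 = 926
  Σ(formed) = 1810 kJ
ΔH = Σ(broken) − Σ(formed) = 1781 − 1810 = −29 kJ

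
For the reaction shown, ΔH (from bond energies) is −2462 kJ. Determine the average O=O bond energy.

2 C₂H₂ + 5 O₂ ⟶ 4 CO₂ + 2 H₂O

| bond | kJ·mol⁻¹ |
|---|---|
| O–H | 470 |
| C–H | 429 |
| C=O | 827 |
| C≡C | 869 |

D(O=O) ≈ 516 kJ/mol

Let D be the O=O bond energy.
Σ(broken) = 2×869 + 4×429 + 5×D = 3454 + 5D
Σ(formed) = 8×827 + 4×470 = 8496
ΔH = Σ(broken) − Σ(formed) = (3454 + 5D) − (8496) = −5042 + 5D
Setting this equal to −2462 kJ gives 5D = 2580, so D = 516 kJ/mol.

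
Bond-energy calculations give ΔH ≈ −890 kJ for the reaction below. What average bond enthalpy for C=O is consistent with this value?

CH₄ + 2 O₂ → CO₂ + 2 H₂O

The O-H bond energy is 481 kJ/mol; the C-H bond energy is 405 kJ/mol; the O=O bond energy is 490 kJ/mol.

D(C=O) ≈ 783 kJ/mol

Let D be the C=O bond energy.
Σ(broken) = 4×405 + 2×490 = 2600
Σ(formed) = 2×D + 4×481 = 1924 + 2D
ΔH = Σ(broken) − Σ(formed) = (2600) − (1924 + 2D) = +676 − 2D
Setting this equal to −890 kJ gives 2D = 1566, so D = 783 kJ/mol.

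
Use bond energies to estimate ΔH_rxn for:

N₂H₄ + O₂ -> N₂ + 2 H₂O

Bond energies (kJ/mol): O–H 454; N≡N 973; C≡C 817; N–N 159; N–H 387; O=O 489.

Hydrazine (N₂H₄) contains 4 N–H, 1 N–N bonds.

Bonds broken (reactants):
  N–H: 4 × 387 = 1548
  N–N: 1 × 159 = 159
  O=O: 1 × 489 = 489
  Σ(broken) = 2196 kJ
Bonds formed (products):
  N≡N: 1 × 973 = 973
  O–H: 4 × 454 = 1816
  Σ(formed) = 2789 kJ
ΔH = Σ(broken) − Σ(formed) = 2196 − 2789 = −593 kJ

ΔH ≈ −593 kJ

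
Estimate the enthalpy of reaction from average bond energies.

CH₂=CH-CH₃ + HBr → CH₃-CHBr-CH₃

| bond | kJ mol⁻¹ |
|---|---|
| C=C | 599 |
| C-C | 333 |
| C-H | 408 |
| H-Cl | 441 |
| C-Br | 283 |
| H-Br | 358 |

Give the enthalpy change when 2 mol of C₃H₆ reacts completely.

Bonds broken (reactants):
  C-C: 1 × 333 = 333
  C-H: 6 × 408 = 2448
  C=C: 1 × 599 = 599
  H-Br: 1 × 358 = 358
  Σ(broken) = 3738 kJ
Bonds formed (products):
  C-Br: 1 × 283 = 283
  C-C: 2 × 333 = 666
  C-H: 7 × 408 = 2856
  Σ(formed) = 3805 kJ
ΔH = Σ(broken) − Σ(formed) = 3738 − 3805 = −67 kJ
For 2× the reaction as written: 2 × (−67) = −134 kJ

ΔH = −134 kJ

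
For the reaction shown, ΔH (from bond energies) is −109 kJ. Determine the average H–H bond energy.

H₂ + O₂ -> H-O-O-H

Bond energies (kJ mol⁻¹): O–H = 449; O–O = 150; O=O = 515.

Let D be the H–H bond energy.
Σ(broken) = 1×D + 1×515 = 515 + D
Σ(formed) = 2×449 + 1×150 = 1048
ΔH = Σ(broken) − Σ(formed) = (515 + D) − (1048) = −533 + D
Setting this equal to −109 kJ gives D = 424 kJ/mol.

D(H–H) ≈ 424 kJ/mol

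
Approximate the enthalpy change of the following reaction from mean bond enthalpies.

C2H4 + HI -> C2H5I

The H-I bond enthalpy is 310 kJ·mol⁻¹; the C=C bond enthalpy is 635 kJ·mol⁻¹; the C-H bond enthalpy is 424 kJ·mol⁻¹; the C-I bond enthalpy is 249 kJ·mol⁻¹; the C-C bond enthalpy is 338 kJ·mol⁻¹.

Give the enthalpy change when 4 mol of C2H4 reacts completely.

ΔH = −264 kJ

Bonds broken (reactants):
  C-H: 4 × 424 = 1696
  C=C: 1 × 635 = 635
  H-I: 1 × 310 = 310
  Σ(broken) = 2641 kJ
Bonds formed (products):
  C-C: 1 × 338 = 338
  C-H: 5 × 424 = 2120
  C-I: 1 × 249 = 249
  Σ(formed) = 2707 kJ
ΔH = Σ(broken) − Σ(formed) = 2641 − 2707 = −66 kJ
For 4× the reaction as written: 4 × (−66) = −264 kJ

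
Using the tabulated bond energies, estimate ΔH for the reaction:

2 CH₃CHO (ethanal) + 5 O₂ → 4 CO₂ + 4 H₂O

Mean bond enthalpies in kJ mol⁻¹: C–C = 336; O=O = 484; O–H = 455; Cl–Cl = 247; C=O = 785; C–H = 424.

Bonds broken (reactants):
  C–C: 2 × 336 = 672
  C–H: 8 × 424 = 3392
  C=O: 2 × 785 = 1570
  O=O: 5 × 484 = 2420
  Σ(broken) = 8054 kJ
Bonds formed (products):
  C=O: 8 × 785 = 6280
  O–H: 8 × 455 = 3640
  Σ(formed) = 9920 kJ
ΔH = Σ(broken) − Σ(formed) = 8054 − 9920 = −1866 kJ

ΔH ≈ −1866 kJ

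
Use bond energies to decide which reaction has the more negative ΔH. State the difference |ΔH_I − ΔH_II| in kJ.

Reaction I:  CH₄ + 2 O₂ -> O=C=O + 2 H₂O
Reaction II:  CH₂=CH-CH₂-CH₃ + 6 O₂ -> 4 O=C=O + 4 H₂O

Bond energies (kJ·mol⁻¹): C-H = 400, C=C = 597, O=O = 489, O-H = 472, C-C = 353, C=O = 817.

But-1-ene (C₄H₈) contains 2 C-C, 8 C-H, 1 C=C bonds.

Reaction II, by 1931 kJ

Reaction I:
  Bonds broken (reactants):
    C-H: 4 × 400 = 1600
    O=O: 2 × 489 = 978
    Σ(broken) = 2578 kJ
  Bonds formed (products):
    C=O: 2 × 817 = 1634
    O-H: 4 × 472 = 1888
    Σ(formed) = 3522 kJ
  ΔH_I = 2578 − 3522 = −944 kJ
Reaction II:
  Bonds broken (reactants):
    C-C: 2 × 353 = 706
    C-H: 8 × 400 = 3200
    C=C: 1 × 597 = 597
    O=O: 6 × 489 = 2934
    Σ(broken) = 7437 kJ
  Bonds formed (products):
    C=O: 8 × 817 = 6536
    O-H: 8 × 472 = 3776
    Σ(formed) = 10312 kJ
  ΔH_II = 7437 − 10312 = −2875 kJ
ΔH_I − ΔH_II = +1931 kJ, so reaction II has the more negative ΔH; |ΔH_I − ΔH_II| = 1931 kJ.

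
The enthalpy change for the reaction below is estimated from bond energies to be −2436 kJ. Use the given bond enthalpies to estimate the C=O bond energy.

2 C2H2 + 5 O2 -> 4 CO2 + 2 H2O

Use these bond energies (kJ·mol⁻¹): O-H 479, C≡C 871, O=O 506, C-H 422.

D(C=O) ≈ 810 kJ/mol

Let D be the C=O bond energy.
Σ(broken) = 2×871 + 4×422 + 5×506 = 5960
Σ(formed) = 8×D + 4×479 = 1916 + 8D
ΔH = Σ(broken) − Σ(formed) = (5960) − (1916 + 8D) = +4044 − 8D
Setting this equal to −2436 kJ gives 8D = 6480, so D = 810 kJ/mol.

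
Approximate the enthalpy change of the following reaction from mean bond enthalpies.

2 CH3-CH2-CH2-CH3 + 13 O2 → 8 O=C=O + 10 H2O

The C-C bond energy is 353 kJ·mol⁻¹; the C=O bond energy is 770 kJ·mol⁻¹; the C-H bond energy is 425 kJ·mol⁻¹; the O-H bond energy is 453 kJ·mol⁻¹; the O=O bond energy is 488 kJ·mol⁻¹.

Bonds broken (reactants):
  C-C: 6 × 353 = 2118
  C-H: 20 × 425 = 8500
  O=O: 13 × 488 = 6344
  Σ(broken) = 16962 kJ
Bonds formed (products):
  C=O: 16 × 770 = 12320
  O-H: 20 × 453 = 9060
  Σ(formed) = 21380 kJ
ΔH = Σ(broken) − Σ(formed) = 16962 − 21380 = −4418 kJ

ΔH ≈ −4418 kJ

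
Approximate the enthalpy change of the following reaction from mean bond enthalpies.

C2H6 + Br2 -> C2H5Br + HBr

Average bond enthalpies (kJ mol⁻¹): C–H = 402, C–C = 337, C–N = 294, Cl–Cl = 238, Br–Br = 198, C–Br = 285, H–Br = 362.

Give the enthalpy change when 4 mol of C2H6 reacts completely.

ΔH = −188 kJ

Bonds broken (reactants):
  Br–Br: 1 × 198 = 198
  C–C: 1 × 337 = 337
  C–H: 6 × 402 = 2412
  Σ(broken) = 2947 kJ
Bonds formed (products):
  C–Br: 1 × 285 = 285
  C–C: 1 × 337 = 337
  C–H: 5 × 402 = 2010
  H–Br: 1 × 362 = 362
  Σ(formed) = 2994 kJ
ΔH = Σ(broken) − Σ(formed) = 2947 − 2994 = −47 kJ
For 4× the reaction as written: 4 × (−47) = −188 kJ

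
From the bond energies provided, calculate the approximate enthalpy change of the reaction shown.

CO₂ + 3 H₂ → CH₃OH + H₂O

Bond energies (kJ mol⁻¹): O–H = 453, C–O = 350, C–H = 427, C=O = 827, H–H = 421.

ΔH ≈ −73 kJ

Bonds broken (reactants):
  C=O: 2 × 827 = 1654
  H–H: 3 × 421 = 1263
  Σ(broken) = 2917 kJ
Bonds formed (products):
  C–H: 3 × 427 = 1281
  C–O: 1 × 350 = 350
  O–H: 3 × 453 = 1359
  Σ(formed) = 2990 kJ
ΔH = Σ(broken) − Σ(formed) = 2917 − 2990 = −73 kJ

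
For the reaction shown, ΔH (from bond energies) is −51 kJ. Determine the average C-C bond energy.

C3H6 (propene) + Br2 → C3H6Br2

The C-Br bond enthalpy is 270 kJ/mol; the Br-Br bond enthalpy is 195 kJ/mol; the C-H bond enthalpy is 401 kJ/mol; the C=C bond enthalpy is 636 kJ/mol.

D(C-C) ≈ 342 kJ/mol

Let D be the C-C bond energy.
Σ(broken) = 1×195 + 1×D + 6×401 + 1×636 = 3237 + D
Σ(formed) = 2×270 + 2×D + 6×401 = 2946 + 2D
ΔH = Σ(broken) − Σ(formed) = (3237 + D) − (2946 + 2D) = +291 − D
Setting this equal to −51 kJ gives D = 342 kJ/mol.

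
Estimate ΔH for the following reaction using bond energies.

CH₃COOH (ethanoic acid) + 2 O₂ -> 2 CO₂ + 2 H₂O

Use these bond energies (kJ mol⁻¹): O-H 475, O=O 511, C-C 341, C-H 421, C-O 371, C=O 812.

Bonds broken (reactants):
  C-C: 1 × 341 = 341
  C-H: 3 × 421 = 1263
  C-O: 1 × 371 = 371
  C=O: 1 × 812 = 812
  O-H: 1 × 475 = 475
  O=O: 2 × 511 = 1022
  Σ(broken) = 4284 kJ
Bonds formed (products):
  C=O: 4 × 812 = 3248
  O-H: 4 × 475 = 1900
  Σ(formed) = 5148 kJ
ΔH = Σ(broken) − Σ(formed) = 4284 − 5148 = −864 kJ

ΔH ≈ −864 kJ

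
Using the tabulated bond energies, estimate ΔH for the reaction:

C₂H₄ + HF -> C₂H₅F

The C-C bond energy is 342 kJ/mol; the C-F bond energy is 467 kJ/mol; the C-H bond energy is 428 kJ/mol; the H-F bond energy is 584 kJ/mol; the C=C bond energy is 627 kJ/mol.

ΔH ≈ −26 kJ

Bonds broken (reactants):
  C-H: 4 × 428 = 1712
  C=C: 1 × 627 = 627
  H-F: 1 × 584 = 584
  Σ(broken) = 2923 kJ
Bonds formed (products):
  C-C: 1 × 342 = 342
  C-F: 1 × 467 = 467
  C-H: 5 × 428 = 2140
  Σ(formed) = 2949 kJ
ΔH = Σ(broken) − Σ(formed) = 2923 − 2949 = −26 kJ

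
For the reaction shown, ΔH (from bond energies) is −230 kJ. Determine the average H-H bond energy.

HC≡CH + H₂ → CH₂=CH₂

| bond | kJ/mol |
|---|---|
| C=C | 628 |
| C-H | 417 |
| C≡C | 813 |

D(H-H) ≈ 419 kJ/mol

Let D be the H-H bond energy.
Σ(broken) = 1×813 + 2×417 + 1×D = 1647 + D
Σ(formed) = 4×417 + 1×628 = 2296
ΔH = Σ(broken) − Σ(formed) = (1647 + D) − (2296) = −649 + D
Setting this equal to −230 kJ gives D = 419 kJ/mol.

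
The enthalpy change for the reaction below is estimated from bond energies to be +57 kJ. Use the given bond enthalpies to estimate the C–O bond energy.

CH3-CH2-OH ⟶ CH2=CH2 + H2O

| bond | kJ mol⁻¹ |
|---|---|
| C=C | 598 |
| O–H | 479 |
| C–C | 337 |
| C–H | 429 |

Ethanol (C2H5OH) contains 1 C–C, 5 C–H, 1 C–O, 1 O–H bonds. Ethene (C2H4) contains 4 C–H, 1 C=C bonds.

D(C–O) ≈ 368 kJ/mol

Let D be the C–O bond energy.
Σ(broken) = 1×337 + 5×429 + 1×D + 1×479 = 2961 + D
Σ(formed) = 4×429 + 1×598 + 2×479 = 3272
ΔH = Σ(broken) − Σ(formed) = (2961 + D) − (3272) = −311 + D
Setting this equal to +57 kJ gives D = 368 kJ/mol.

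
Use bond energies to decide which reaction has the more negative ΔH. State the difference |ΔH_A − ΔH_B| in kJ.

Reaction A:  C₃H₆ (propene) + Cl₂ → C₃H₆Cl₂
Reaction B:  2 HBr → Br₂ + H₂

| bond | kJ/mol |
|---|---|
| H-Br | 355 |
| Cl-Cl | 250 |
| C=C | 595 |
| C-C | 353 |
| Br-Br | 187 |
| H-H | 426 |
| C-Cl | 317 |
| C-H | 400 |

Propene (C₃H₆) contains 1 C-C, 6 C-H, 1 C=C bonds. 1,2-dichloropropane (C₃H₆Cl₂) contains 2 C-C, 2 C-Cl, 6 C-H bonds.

Reaction A:
  Bonds broken (reactants):
    C-C: 1 × 353 = 353
    C-H: 6 × 400 = 2400
    C=C: 1 × 595 = 595
    Cl-Cl: 1 × 250 = 250
    Σ(broken) = 3598 kJ
  Bonds formed (products):
    C-C: 2 × 353 = 706
    C-Cl: 2 × 317 = 634
    C-H: 6 × 400 = 2400
    Σ(formed) = 3740 kJ
  ΔH_A = 3598 − 3740 = −142 kJ
Reaction B:
  Bonds broken (reactants):
    H-Br: 2 × 355 = 710
    Σ(broken) = 710 kJ
  Bonds formed (products):
    Br-Br: 1 × 187 = 187
    H-H: 1 × 426 = 426
    Σ(formed) = 613 kJ
  ΔH_B = 710 − 613 = +97 kJ
ΔH_A − ΔH_B = −239 kJ, so reaction A has the more negative ΔH; |ΔH_A − ΔH_B| = 239 kJ.

Reaction A, by 239 kJ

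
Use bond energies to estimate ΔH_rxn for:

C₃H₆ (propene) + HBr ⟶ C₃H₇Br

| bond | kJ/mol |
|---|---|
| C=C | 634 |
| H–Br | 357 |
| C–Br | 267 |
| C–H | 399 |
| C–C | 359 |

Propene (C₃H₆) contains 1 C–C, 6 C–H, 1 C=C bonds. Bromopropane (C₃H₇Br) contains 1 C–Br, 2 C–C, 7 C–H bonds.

Bonds broken (reactants):
  C–C: 1 × 359 = 359
  C–H: 6 × 399 = 2394
  C=C: 1 × 634 = 634
  H–Br: 1 × 357 = 357
  Σ(broken) = 3744 kJ
Bonds formed (products):
  C–Br: 1 × 267 = 267
  C–C: 2 × 359 = 718
  C–H: 7 × 399 = 2793
  Σ(formed) = 3778 kJ
ΔH = Σ(broken) − Σ(formed) = 3744 − 3778 = −34 kJ

ΔH ≈ −34 kJ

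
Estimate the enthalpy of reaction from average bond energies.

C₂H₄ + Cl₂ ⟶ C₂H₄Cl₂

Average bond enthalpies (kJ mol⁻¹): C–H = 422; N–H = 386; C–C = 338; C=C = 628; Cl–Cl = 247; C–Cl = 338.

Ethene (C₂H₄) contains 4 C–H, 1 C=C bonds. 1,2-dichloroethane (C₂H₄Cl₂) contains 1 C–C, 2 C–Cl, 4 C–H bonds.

ΔH ≈ −139 kJ

Bonds broken (reactants):
  C–H: 4 × 422 = 1688
  C=C: 1 × 628 = 628
  Cl–Cl: 1 × 247 = 247
  Σ(broken) = 2563 kJ
Bonds formed (products):
  C–C: 1 × 338 = 338
  C–Cl: 2 × 338 = 676
  C–H: 4 × 422 = 1688
  Σ(formed) = 2702 kJ
ΔH = Σ(broken) − Σ(formed) = 2563 − 2702 = −139 kJ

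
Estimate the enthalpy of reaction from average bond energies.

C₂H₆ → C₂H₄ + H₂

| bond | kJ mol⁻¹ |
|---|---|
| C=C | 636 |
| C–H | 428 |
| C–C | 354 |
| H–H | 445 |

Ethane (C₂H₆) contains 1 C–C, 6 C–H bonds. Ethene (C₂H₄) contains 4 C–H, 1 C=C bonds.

Bonds broken (reactants):
  C–C: 1 × 354 = 354
  C–H: 6 × 428 = 2568
  Σ(broken) = 2922 kJ
Bonds formed (products):
  C–H: 4 × 428 = 1712
  C=C: 1 × 636 = 636
  H–H: 1 × 445 = 445
  Σ(formed) = 2793 kJ
ΔH = Σ(broken) − Σ(formed) = 2922 − 2793 = +129 kJ

ΔH ≈ +129 kJ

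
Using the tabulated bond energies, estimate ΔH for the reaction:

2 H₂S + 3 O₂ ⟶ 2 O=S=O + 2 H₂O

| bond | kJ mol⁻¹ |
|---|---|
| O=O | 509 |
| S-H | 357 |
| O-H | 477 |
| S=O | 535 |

ΔH ≈ −1093 kJ

Bonds broken (reactants):
  O=O: 3 × 509 = 1527
  S-H: 4 × 357 = 1428
  Σ(broken) = 2955 kJ
Bonds formed (products):
  O-H: 4 × 477 = 1908
  S=O: 4 × 535 = 2140
  Σ(formed) = 4048 kJ
ΔH = Σ(broken) − Σ(formed) = 2955 − 4048 = −1093 kJ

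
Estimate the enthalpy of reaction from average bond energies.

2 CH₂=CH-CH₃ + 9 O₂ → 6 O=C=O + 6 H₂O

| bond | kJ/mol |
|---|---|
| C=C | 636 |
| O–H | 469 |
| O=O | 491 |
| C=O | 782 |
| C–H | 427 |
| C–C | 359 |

Bonds broken (reactants):
  C–C: 2 × 359 = 718
  C–H: 12 × 427 = 5124
  C=C: 2 × 636 = 1272
  O=O: 9 × 491 = 4419
  Σ(broken) = 11533 kJ
Bonds formed (products):
  C=O: 12 × 782 = 9384
  O–H: 12 × 469 = 5628
  Σ(formed) = 15012 kJ
ΔH = Σ(broken) − Σ(formed) = 11533 − 15012 = −3479 kJ

ΔH ≈ −3479 kJ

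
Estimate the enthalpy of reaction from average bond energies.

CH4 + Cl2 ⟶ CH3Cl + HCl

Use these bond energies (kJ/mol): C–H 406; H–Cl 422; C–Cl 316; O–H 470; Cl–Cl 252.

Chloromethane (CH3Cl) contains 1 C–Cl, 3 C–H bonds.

ΔH ≈ −80 kJ

Bonds broken (reactants):
  C–H: 4 × 406 = 1624
  Cl–Cl: 1 × 252 = 252
  Σ(broken) = 1876 kJ
Bonds formed (products):
  C–Cl: 1 × 316 = 316
  C–H: 3 × 406 = 1218
  H–Cl: 1 × 422 = 422
  Σ(formed) = 1956 kJ
ΔH = Σ(broken) − Σ(formed) = 1876 − 1956 = −80 kJ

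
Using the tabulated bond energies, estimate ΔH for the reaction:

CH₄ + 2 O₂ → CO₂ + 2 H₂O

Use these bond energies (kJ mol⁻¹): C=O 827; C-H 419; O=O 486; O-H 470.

Bonds broken (reactants):
  C-H: 4 × 419 = 1676
  O=O: 2 × 486 = 972
  Σ(broken) = 2648 kJ
Bonds formed (products):
  C=O: 2 × 827 = 1654
  O-H: 4 × 470 = 1880
  Σ(formed) = 3534 kJ
ΔH = Σ(broken) − Σ(formed) = 2648 − 3534 = −886 kJ

ΔH ≈ −886 kJ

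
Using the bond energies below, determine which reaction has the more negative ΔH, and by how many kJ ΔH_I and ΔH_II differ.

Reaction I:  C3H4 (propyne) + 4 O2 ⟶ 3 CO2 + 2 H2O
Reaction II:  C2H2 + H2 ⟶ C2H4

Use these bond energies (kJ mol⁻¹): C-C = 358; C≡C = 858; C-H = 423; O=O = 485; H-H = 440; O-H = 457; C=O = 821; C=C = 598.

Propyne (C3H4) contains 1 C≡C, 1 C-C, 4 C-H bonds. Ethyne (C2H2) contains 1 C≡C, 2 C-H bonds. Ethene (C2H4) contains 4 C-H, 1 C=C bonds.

Reaction I, by 1760 kJ

Reaction I:
  Bonds broken (reactants):
    C≡C: 1 × 858 = 858
    C-C: 1 × 358 = 358
    C-H: 4 × 423 = 1692
    O=O: 4 × 485 = 1940
    Σ(broken) = 4848 kJ
  Bonds formed (products):
    C=O: 6 × 821 = 4926
    O-H: 4 × 457 = 1828
    Σ(formed) = 6754 kJ
  ΔH_I = 4848 − 6754 = −1906 kJ
Reaction II:
  Bonds broken (reactants):
    C≡C: 1 × 858 = 858
    C-H: 2 × 423 = 846
    H-H: 1 × 440 = 440
    Σ(broken) = 2144 kJ
  Bonds formed (products):
    C-H: 4 × 423 = 1692
    C=C: 1 × 598 = 598
    Σ(formed) = 2290 kJ
  ΔH_II = 2144 − 2290 = −146 kJ
ΔH_I − ΔH_II = −1760 kJ, so reaction I has the more negative ΔH; |ΔH_I − ΔH_II| = 1760 kJ.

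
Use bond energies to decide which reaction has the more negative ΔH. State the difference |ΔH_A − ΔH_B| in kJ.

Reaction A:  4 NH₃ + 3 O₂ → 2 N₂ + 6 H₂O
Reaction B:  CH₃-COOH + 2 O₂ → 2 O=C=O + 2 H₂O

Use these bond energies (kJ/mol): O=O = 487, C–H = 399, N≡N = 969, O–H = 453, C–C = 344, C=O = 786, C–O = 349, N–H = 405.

Reaction A:
  Bonds broken (reactants):
    N–H: 12 × 405 = 4860
    O=O: 3 × 487 = 1461
    Σ(broken) = 6321 kJ
  Bonds formed (products):
    N≡N: 2 × 969 = 1938
    O–H: 12 × 453 = 5436
    Σ(formed) = 7374 kJ
  ΔH_A = 6321 − 7374 = −1053 kJ
Reaction B:
  Bonds broken (reactants):
    C–C: 1 × 344 = 344
    C–H: 3 × 399 = 1197
    C–O: 1 × 349 = 349
    C=O: 1 × 786 = 786
    O–H: 1 × 453 = 453
    O=O: 2 × 487 = 974
    Σ(broken) = 4103 kJ
  Bonds formed (products):
    C=O: 4 × 786 = 3144
    O–H: 4 × 453 = 1812
    Σ(formed) = 4956 kJ
  ΔH_B = 4103 − 4956 = −853 kJ
ΔH_A − ΔH_B = −200 kJ, so reaction A has the more negative ΔH; |ΔH_A − ΔH_B| = 200 kJ.

Reaction A, by 200 kJ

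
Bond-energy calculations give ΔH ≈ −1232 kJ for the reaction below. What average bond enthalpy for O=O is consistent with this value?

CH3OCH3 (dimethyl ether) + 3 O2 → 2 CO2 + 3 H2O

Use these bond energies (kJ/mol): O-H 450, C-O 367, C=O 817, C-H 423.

Let D be the O=O bond energy.
Σ(broken) = 6×423 + 2×367 + 3×D = 3272 + 3D
Σ(formed) = 4×817 + 6×450 = 5968
ΔH = Σ(broken) − Σ(formed) = (3272 + 3D) − (5968) = −2696 + 3D
Setting this equal to −1232 kJ gives 3D = 1464, so D = 488 kJ/mol.

D(O=O) ≈ 488 kJ/mol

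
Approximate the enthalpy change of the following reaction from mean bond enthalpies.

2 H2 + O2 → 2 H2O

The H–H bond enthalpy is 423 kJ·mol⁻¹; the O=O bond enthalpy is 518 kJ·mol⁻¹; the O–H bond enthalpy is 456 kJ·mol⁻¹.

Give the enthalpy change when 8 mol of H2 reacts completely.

Bonds broken (reactants):
  H–H: 2 × 423 = 846
  O=O: 1 × 518 = 518
  Σ(broken) = 1364 kJ
Bonds formed (products):
  O–H: 4 × 456 = 1824
  Σ(formed) = 1824 kJ
ΔH = Σ(broken) − Σ(formed) = 1364 − 1824 = −460 kJ
For 4× the reaction as written: 4 × (−460) = −1840 kJ

ΔH = −1840 kJ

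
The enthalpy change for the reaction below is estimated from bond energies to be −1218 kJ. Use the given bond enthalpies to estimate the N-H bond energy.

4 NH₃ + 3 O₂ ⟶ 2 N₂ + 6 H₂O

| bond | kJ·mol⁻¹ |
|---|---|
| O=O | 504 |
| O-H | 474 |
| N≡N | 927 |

D(N-H) ≈ 401 kJ/mol

Let D be the N-H bond energy.
Σ(broken) = 12×D + 3×504 = 1512 + 12D
Σ(formed) = 2×927 + 12×474 = 7542
ΔH = Σ(broken) − Σ(formed) = (1512 + 12D) − (7542) = −6030 + 12D
Setting this equal to −1218 kJ gives 12D = 4812, so D = 401 kJ/mol.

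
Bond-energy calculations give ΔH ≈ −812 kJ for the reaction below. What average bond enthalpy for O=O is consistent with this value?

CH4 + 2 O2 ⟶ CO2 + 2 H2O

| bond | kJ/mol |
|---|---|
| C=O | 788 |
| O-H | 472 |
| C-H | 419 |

D(O=O) ≈ 488 kJ/mol

Let D be the O=O bond energy.
Σ(broken) = 4×419 + 2×D = 1676 + 2D
Σ(formed) = 2×788 + 4×472 = 3464
ΔH = Σ(broken) − Σ(formed) = (1676 + 2D) − (3464) = −1788 + 2D
Setting this equal to −812 kJ gives 2D = 976, so D = 488 kJ/mol.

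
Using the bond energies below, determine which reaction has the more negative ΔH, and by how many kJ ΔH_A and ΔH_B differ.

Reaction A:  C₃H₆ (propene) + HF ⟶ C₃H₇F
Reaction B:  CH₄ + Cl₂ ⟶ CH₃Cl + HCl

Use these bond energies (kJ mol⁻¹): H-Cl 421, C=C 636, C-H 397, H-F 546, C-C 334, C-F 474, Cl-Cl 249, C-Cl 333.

Reaction B, by 85 kJ

Reaction A:
  Bonds broken (reactants):
    C-C: 1 × 334 = 334
    C-H: 6 × 397 = 2382
    C=C: 1 × 636 = 636
    H-F: 1 × 546 = 546
    Σ(broken) = 3898 kJ
  Bonds formed (products):
    C-C: 2 × 334 = 668
    C-F: 1 × 474 = 474
    C-H: 7 × 397 = 2779
    Σ(formed) = 3921 kJ
  ΔH_A = 3898 − 3921 = −23 kJ
Reaction B:
  Bonds broken (reactants):
    C-H: 4 × 397 = 1588
    Cl-Cl: 1 × 249 = 249
    Σ(broken) = 1837 kJ
  Bonds formed (products):
    C-Cl: 1 × 333 = 333
    C-H: 3 × 397 = 1191
    H-Cl: 1 × 421 = 421
    Σ(formed) = 1945 kJ
  ΔH_B = 1837 − 1945 = −108 kJ
ΔH_A − ΔH_B = +85 kJ, so reaction B has the more negative ΔH; |ΔH_A − ΔH_B| = 85 kJ.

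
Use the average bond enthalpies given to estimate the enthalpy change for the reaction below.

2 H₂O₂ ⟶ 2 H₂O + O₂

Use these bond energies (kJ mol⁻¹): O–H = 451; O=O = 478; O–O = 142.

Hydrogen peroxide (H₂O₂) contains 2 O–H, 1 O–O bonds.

Bonds broken (reactants):
  O–H: 4 × 451 = 1804
  O–O: 2 × 142 = 284
  Σ(broken) = 2088 kJ
Bonds formed (products):
  O–H: 4 × 451 = 1804
  O=O: 1 × 478 = 478
  Σ(formed) = 2282 kJ
ΔH = Σ(broken) − Σ(formed) = 2088 − 2282 = −194 kJ

ΔH ≈ −194 kJ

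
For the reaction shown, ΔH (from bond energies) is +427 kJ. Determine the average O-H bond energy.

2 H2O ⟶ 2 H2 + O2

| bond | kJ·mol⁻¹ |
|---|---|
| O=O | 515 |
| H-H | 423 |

D(O-H) ≈ 447 kJ/mol

Let D be the O-H bond energy.
Σ(broken) = 4×D = 4D
Σ(formed) = 2×423 + 1×515 = 1361
ΔH = Σ(broken) − Σ(formed) = (4D) − (1361) = −1361 + 4D
Setting this equal to +427 kJ gives 4D = 1788, so D = 447 kJ/mol.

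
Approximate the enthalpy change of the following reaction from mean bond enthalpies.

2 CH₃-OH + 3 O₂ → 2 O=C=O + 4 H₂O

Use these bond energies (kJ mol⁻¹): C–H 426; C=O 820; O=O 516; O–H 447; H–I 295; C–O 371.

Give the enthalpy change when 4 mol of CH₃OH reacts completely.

Bonds broken (reactants):
  C–H: 6 × 426 = 2556
  C–O: 2 × 371 = 742
  O–H: 2 × 447 = 894
  O=O: 3 × 516 = 1548
  Σ(broken) = 5740 kJ
Bonds formed (products):
  C=O: 4 × 820 = 3280
  O–H: 8 × 447 = 3576
  Σ(formed) = 6856 kJ
ΔH = Σ(broken) − Σ(formed) = 5740 − 6856 = −1116 kJ
For 2× the reaction as written: 2 × (−1116) = −2232 kJ

ΔH = −2232 kJ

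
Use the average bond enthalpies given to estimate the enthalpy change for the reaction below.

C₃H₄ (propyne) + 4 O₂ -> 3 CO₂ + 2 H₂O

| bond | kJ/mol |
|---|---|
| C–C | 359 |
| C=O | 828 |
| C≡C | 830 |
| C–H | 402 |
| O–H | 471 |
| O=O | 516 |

Bonds broken (reactants):
  C≡C: 1 × 830 = 830
  C–C: 1 × 359 = 359
  C–H: 4 × 402 = 1608
  O=O: 4 × 516 = 2064
  Σ(broken) = 4861 kJ
Bonds formed (products):
  C=O: 6 × 828 = 4968
  O–H: 4 × 471 = 1884
  Σ(formed) = 6852 kJ
ΔH = Σ(broken) − Σ(formed) = 4861 − 6852 = −1991 kJ

ΔH ≈ −1991 kJ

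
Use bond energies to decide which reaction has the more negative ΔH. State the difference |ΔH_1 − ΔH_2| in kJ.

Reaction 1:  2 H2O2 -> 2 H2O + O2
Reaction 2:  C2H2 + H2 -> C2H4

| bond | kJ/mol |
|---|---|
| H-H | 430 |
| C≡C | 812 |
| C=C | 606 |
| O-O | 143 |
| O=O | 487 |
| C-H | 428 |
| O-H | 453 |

Reaction 1:
  Bonds broken (reactants):
    O-H: 4 × 453 = 1812
    O-O: 2 × 143 = 286
    Σ(broken) = 2098 kJ
  Bonds formed (products):
    O-H: 4 × 453 = 1812
    O=O: 1 × 487 = 487
    Σ(formed) = 2299 kJ
  ΔH_1 = 2098 − 2299 = −201 kJ
Reaction 2:
  Bonds broken (reactants):
    C≡C: 1 × 812 = 812
    C-H: 2 × 428 = 856
    H-H: 1 × 430 = 430
    Σ(broken) = 2098 kJ
  Bonds formed (products):
    C-H: 4 × 428 = 1712
    C=C: 1 × 606 = 606
    Σ(formed) = 2318 kJ
  ΔH_2 = 2098 − 2318 = −220 kJ
ΔH_1 − ΔH_2 = +19 kJ, so reaction 2 has the more negative ΔH; |ΔH_1 − ΔH_2| = 19 kJ.

Reaction 2, by 19 kJ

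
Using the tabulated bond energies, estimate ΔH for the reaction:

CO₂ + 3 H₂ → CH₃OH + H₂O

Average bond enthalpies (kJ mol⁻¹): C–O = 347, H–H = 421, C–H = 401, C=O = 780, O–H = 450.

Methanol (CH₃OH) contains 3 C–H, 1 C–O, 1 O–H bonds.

Bonds broken (reactants):
  C=O: 2 × 780 = 1560
  H–H: 3 × 421 = 1263
  Σ(broken) = 2823 kJ
Bonds formed (products):
  C–H: 3 × 401 = 1203
  C–O: 1 × 347 = 347
  O–H: 3 × 450 = 1350
  Σ(formed) = 2900 kJ
ΔH = Σ(broken) − Σ(formed) = 2823 − 2900 = −77 kJ

ΔH ≈ −77 kJ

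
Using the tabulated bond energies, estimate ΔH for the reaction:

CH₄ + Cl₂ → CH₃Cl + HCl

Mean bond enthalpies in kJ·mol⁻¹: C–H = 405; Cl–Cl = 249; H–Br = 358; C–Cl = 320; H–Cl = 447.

Bonds broken (reactants):
  C–H: 4 × 405 = 1620
  Cl–Cl: 1 × 249 = 249
  Σ(broken) = 1869 kJ
Bonds formed (products):
  C–Cl: 1 × 320 = 320
  C–H: 3 × 405 = 1215
  H–Cl: 1 × 447 = 447
  Σ(formed) = 1982 kJ
ΔH = Σ(broken) − Σ(formed) = 1869 − 1982 = −113 kJ

ΔH ≈ −113 kJ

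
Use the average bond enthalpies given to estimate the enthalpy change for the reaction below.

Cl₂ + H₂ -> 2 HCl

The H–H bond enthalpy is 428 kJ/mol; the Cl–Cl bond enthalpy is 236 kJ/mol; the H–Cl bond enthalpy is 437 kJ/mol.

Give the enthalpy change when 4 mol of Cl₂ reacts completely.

Bonds broken (reactants):
  Cl–Cl: 1 × 236 = 236
  H–H: 1 × 428 = 428
  Σ(broken) = 664 kJ
Bonds formed (products):
  H–Cl: 2 × 437 = 874
  Σ(formed) = 874 kJ
ΔH = Σ(broken) − Σ(formed) = 664 − 874 = −210 kJ
For 4× the reaction as written: 4 × (−210) = −840 kJ

ΔH = −840 kJ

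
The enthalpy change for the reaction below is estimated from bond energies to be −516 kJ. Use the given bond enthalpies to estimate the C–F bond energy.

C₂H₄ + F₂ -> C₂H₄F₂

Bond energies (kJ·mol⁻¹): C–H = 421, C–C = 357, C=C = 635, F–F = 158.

Let D be the C–F bond energy.
Σ(broken) = 4×421 + 1×635 + 1×158 = 2477
Σ(formed) = 1×357 + 2×D + 4×421 = 2041 + 2D
ΔH = Σ(broken) − Σ(formed) = (2477) − (2041 + 2D) = +436 − 2D
Setting this equal to −516 kJ gives 2D = 952, so D = 476 kJ/mol.

D(C–F) ≈ 476 kJ/mol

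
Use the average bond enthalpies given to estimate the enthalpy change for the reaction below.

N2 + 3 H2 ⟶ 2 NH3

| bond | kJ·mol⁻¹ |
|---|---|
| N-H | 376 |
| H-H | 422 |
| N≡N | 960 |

ΔH ≈ −30 kJ

Bonds broken (reactants):
  H-H: 3 × 422 = 1266
  N≡N: 1 × 960 = 960
  Σ(broken) = 2226 kJ
Bonds formed (products):
  N-H: 6 × 376 = 2256
  Σ(formed) = 2256 kJ
ΔH = Σ(broken) − Σ(formed) = 2226 − 2256 = −30 kJ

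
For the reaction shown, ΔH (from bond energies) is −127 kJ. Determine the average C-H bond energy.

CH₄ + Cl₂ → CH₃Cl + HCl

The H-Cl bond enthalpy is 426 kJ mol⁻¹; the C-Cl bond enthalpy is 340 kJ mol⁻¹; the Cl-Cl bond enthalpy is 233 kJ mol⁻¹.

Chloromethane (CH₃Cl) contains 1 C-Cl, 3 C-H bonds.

Let D be the C-H bond energy.
Σ(broken) = 4×D + 1×233 = 233 + 4D
Σ(formed) = 1×340 + 3×D + 1×426 = 766 + 3D
ΔH = Σ(broken) − Σ(formed) = (233 + 4D) − (766 + 3D) = −533 + D
Setting this equal to −127 kJ gives D = 406 kJ/mol.

D(C-H) ≈ 406 kJ/mol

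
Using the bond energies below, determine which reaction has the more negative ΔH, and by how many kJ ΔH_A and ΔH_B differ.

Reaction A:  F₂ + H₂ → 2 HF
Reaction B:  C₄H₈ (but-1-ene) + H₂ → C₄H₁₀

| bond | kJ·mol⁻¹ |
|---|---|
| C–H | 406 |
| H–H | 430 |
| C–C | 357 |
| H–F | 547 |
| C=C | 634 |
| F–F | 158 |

Reaction A:
  Bonds broken (reactants):
    F–F: 1 × 158 = 158
    H–H: 1 × 430 = 430
    Σ(broken) = 588 kJ
  Bonds formed (products):
    H–F: 2 × 547 = 1094
    Σ(formed) = 1094 kJ
  ΔH_A = 588 − 1094 = −506 kJ
Reaction B:
  Bonds broken (reactants):
    C–C: 2 × 357 = 714
    C–H: 8 × 406 = 3248
    C=C: 1 × 634 = 634
    H–H: 1 × 430 = 430
    Σ(broken) = 5026 kJ
  Bonds formed (products):
    C–C: 3 × 357 = 1071
    C–H: 10 × 406 = 4060
    Σ(formed) = 5131 kJ
  ΔH_B = 5026 − 5131 = −105 kJ
ΔH_A − ΔH_B = −401 kJ, so reaction A has the more negative ΔH; |ΔH_A − ΔH_B| = 401 kJ.

Reaction A, by 401 kJ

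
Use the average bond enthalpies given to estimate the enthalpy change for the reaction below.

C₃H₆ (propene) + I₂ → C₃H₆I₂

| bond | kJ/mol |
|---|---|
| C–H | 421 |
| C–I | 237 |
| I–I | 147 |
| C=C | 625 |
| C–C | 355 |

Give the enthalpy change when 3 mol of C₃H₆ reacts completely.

Bonds broken (reactants):
  C–C: 1 × 355 = 355
  C–H: 6 × 421 = 2526
  C=C: 1 × 625 = 625
  I–I: 1 × 147 = 147
  Σ(broken) = 3653 kJ
Bonds formed (products):
  C–C: 2 × 355 = 710
  C–H: 6 × 421 = 2526
  C–I: 2 × 237 = 474
  Σ(formed) = 3710 kJ
ΔH = Σ(broken) − Σ(formed) = 3653 − 3710 = −57 kJ
For 3× the reaction as written: 3 × (−57) = −171 kJ

ΔH = −171 kJ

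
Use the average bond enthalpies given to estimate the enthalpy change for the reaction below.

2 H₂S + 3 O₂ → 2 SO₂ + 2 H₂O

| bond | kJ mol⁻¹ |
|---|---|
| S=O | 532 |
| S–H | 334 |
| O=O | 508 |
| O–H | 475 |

Bonds broken (reactants):
  O=O: 3 × 508 = 1524
  S–H: 4 × 334 = 1336
  Σ(broken) = 2860 kJ
Bonds formed (products):
  O–H: 4 × 475 = 1900
  S=O: 4 × 532 = 2128
  Σ(formed) = 4028 kJ
ΔH = Σ(broken) − Σ(formed) = 2860 − 4028 = −1168 kJ

ΔH ≈ −1168 kJ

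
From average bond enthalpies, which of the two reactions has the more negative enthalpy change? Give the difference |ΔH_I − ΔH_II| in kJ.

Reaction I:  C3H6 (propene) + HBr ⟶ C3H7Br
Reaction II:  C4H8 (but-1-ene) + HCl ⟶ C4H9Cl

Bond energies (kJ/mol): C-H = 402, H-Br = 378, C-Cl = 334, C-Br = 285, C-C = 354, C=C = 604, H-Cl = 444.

Reaction I:
  Bonds broken (reactants):
    C-C: 1 × 354 = 354
    C-H: 6 × 402 = 2412
    C=C: 1 × 604 = 604
    H-Br: 1 × 378 = 378
    Σ(broken) = 3748 kJ
  Bonds formed (products):
    C-Br: 1 × 285 = 285
    C-C: 2 × 354 = 708
    C-H: 7 × 402 = 2814
    Σ(formed) = 3807 kJ
  ΔH_I = 3748 − 3807 = −59 kJ
Reaction II:
  Bonds broken (reactants):
    C-C: 2 × 354 = 708
    C-H: 8 × 402 = 3216
    C=C: 1 × 604 = 604
    H-Cl: 1 × 444 = 444
    Σ(broken) = 4972 kJ
  Bonds formed (products):
    C-C: 3 × 354 = 1062
    C-Cl: 1 × 334 = 334
    C-H: 9 × 402 = 3618
    Σ(formed) = 5014 kJ
  ΔH_II = 4972 − 5014 = −42 kJ
ΔH_I − ΔH_II = −17 kJ, so reaction I has the more negative ΔH; |ΔH_I − ΔH_II| = 17 kJ.

Reaction I, by 17 kJ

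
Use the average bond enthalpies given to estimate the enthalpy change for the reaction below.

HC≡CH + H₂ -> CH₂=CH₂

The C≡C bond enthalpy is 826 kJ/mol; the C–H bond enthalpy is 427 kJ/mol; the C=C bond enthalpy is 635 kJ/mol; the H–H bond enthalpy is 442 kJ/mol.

Bonds broken (reactants):
  C≡C: 1 × 826 = 826
  C–H: 2 × 427 = 854
  H–H: 1 × 442 = 442
  Σ(broken) = 2122 kJ
Bonds formed (products):
  C–H: 4 × 427 = 1708
  C=C: 1 × 635 = 635
  Σ(formed) = 2343 kJ
ΔH = Σ(broken) − Σ(formed) = 2122 − 2343 = −221 kJ

ΔH ≈ −221 kJ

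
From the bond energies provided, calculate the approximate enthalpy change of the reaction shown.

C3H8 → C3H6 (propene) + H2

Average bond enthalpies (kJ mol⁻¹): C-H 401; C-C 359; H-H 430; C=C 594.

ΔH ≈ +137 kJ

Bonds broken (reactants):
  C-C: 2 × 359 = 718
  C-H: 8 × 401 = 3208
  Σ(broken) = 3926 kJ
Bonds formed (products):
  C-C: 1 × 359 = 359
  C-H: 6 × 401 = 2406
  C=C: 1 × 594 = 594
  H-H: 1 × 430 = 430
  Σ(formed) = 3789 kJ
ΔH = Σ(broken) − Σ(formed) = 3926 − 3789 = +137 kJ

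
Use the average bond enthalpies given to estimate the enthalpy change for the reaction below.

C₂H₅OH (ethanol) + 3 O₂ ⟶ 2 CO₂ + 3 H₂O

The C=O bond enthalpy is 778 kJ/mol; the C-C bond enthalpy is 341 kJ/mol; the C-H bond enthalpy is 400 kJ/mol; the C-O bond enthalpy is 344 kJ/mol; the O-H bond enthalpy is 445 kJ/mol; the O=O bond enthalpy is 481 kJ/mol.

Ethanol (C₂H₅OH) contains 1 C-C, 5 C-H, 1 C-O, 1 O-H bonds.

Bonds broken (reactants):
  C-C: 1 × 341 = 341
  C-H: 5 × 400 = 2000
  C-O: 1 × 344 = 344
  O-H: 1 × 445 = 445
  O=O: 3 × 481 = 1443
  Σ(broken) = 4573 kJ
Bonds formed (products):
  C=O: 4 × 778 = 3112
  O-H: 6 × 445 = 2670
  Σ(formed) = 5782 kJ
ΔH = Σ(broken) − Σ(formed) = 4573 − 5782 = −1209 kJ

ΔH ≈ −1209 kJ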